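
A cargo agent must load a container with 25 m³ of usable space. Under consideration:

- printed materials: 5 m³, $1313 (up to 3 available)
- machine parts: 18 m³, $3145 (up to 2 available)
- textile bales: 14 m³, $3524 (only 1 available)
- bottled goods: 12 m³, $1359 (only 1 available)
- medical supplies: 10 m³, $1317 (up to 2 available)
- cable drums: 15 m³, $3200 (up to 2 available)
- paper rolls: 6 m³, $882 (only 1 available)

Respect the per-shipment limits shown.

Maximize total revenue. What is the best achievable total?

6150

Taking the top-ratio shipments first gives 3×printed materials + paper rolls for 4821 (21 m³).
Dropping printed materials and paper rolls frees 11 m³; slotting in textile bales (14 m³) lifts the total to 6150 at 24 m³.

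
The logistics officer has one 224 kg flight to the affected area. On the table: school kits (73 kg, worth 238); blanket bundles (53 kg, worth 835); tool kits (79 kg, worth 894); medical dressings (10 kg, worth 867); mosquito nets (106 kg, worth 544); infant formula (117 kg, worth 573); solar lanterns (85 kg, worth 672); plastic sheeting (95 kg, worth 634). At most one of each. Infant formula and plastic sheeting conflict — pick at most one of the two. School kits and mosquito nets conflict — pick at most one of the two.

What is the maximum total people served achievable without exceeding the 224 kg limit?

2834

Taking school kits + blanket bundles + tool kits + medical dressings: 215 kg used, 2834 in people served.
Next best is school kits + blanket bundles + medical dressings + solar lanterns at 2612 (221 kg) — short by 222.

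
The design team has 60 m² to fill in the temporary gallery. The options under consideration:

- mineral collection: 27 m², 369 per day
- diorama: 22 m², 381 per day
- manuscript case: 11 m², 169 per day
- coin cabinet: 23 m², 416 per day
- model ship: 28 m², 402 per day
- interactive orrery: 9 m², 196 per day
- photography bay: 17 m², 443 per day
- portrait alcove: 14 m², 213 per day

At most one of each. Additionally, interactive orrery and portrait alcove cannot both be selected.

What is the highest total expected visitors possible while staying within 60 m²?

1224

Density check — photography bay 26.06, interactive orrery 21.78, coin cabinet 18.09 are the best per m².
Manuscript case + coin cabinet + interactive orrery + photography bay uses 60 of the 60 m² and totals 1224.
No other feasible combination exceeds 1224.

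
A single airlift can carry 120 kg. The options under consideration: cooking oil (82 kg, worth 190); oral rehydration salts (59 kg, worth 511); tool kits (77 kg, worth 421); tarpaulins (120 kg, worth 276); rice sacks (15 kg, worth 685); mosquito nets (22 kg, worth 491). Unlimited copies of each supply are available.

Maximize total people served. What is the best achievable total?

Taking 8×rice sacks: 120 kg used, 5480 in people served.
Every other selection either busts 120 kg or fails to beat 5480.

5480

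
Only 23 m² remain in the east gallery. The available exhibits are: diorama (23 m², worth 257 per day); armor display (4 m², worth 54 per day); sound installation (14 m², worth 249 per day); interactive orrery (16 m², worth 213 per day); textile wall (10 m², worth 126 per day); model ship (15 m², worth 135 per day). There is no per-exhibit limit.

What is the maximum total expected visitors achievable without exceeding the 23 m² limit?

357

2×armor display + sound installation uses 22 of the 23 m² and totals 357.
No other feasible combination exceeds 357.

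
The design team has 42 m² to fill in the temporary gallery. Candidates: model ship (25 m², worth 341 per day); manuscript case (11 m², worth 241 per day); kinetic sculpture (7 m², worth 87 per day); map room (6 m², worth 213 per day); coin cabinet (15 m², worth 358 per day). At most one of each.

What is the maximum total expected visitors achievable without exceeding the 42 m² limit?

899

Taking manuscript case + kinetic sculpture + map room + coin cabinet: 39 m² used, 899 in expected visitors.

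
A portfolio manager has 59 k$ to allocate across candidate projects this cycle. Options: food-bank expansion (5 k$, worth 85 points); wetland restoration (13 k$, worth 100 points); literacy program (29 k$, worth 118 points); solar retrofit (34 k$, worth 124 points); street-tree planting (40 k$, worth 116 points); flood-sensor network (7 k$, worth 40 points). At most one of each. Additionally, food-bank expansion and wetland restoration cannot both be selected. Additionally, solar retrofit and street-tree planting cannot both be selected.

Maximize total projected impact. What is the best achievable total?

264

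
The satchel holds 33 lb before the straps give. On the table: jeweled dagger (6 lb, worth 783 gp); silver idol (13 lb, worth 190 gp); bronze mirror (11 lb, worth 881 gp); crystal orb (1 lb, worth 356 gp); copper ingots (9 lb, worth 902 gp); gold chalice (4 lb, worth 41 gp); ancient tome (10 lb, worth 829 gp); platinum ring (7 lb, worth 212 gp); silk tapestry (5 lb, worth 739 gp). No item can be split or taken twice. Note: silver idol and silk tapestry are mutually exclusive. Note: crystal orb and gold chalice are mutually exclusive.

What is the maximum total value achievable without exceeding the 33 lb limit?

Greedy by ratio would take jeweled dagger + crystal orb + copper ingots + ancient tome + silk tapestry: 31 lb used, total 3609.
Dropping ancient tome frees 10 lb; slotting in bronze mirror (11 lb) lifts the total to 3661 at 32 lb.

3661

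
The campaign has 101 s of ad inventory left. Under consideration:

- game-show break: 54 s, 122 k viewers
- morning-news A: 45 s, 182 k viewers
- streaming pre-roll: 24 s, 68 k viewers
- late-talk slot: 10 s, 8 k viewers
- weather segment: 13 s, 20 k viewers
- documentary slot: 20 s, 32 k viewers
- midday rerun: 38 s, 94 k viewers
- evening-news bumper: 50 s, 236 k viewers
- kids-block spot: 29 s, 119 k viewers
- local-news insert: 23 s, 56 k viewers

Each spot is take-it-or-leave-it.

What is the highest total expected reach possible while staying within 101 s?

418

By expected reach per s: evening-news bumper 4.72, kids-block spot 4.10, morning-news A 4.04 lead.
Greedy by ratio would take documentary slot + evening-news bumper + kids-block spot: 99 s used, total 387.
Replace documentary slot and kids-block spot with morning-news A: the trade gains 31 net, giving 418 at 95 s.
That's the maximum — no swap from here does better than 418.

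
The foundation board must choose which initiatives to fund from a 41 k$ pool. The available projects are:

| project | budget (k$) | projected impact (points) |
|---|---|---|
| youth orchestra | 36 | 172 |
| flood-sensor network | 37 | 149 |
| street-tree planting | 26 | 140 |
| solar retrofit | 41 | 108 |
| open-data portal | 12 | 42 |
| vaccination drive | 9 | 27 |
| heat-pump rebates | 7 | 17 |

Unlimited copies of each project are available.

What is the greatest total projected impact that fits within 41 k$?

182

By projected impact per k$: street-tree planting 5.38, youth orchestra 4.78, flood-sensor network 4.03, open-data portal 3.50 lead.
Taking street-tree planting + open-data portal: 38 k$ used, 182 in projected impact.
That's the maximum — no swap from here does better than 182.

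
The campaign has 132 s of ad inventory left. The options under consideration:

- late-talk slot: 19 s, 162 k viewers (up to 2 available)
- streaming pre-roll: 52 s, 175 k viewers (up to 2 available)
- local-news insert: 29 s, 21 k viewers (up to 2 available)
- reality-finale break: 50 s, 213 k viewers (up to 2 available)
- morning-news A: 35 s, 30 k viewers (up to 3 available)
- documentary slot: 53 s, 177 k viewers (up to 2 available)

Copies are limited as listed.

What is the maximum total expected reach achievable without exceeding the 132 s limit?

588

Filling by ratio: 2×late-talk slot + reality-finale break + morning-news A for 567, with 9 s left unused.
The 54 s tied up in late-talk slot and morning-news A is better spent on reality-finale break — total rises to 588 (119 s).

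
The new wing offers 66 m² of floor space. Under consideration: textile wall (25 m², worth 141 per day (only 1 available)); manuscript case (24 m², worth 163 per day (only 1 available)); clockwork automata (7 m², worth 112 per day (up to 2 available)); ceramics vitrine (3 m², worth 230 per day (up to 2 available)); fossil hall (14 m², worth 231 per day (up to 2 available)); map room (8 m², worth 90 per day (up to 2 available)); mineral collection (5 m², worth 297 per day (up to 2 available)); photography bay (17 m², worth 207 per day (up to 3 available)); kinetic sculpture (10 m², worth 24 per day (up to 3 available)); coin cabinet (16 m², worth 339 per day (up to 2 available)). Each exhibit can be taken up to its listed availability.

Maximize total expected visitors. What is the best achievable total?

1963

Best packing: 2×ceramics vitrine + fossil hall + 2×mineral collection + 2×coin cabinet — 62 m², 1963 total.
No other feasible combination exceeds 1963.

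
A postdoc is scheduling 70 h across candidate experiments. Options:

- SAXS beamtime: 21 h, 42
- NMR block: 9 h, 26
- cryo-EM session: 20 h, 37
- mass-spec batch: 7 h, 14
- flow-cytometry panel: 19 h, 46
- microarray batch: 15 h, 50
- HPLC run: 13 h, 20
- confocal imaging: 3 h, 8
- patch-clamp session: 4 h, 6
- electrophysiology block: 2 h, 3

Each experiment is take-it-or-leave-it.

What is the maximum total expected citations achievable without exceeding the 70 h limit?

175

Taking SAXS beamtime + NMR block + flow-cytometry panel + microarray batch + confocal imaging + electrophysiology block: 69 h used, 175 in expected citations.
The closest alternative, NMR block + cryo-EM session + mass-spec batch + flow-cytometry panel + microarray batch, reaches only 173.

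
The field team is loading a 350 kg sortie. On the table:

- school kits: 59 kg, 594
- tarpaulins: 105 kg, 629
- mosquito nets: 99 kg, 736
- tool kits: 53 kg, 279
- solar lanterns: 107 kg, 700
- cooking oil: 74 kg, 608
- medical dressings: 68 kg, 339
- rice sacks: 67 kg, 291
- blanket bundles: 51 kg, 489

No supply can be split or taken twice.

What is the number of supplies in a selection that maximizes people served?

5

The maximum people served within 350 kg is 2718.
school kits + mosquito nets + cooking oil + rice sacks + blanket bundles hits 2718 at 350 kg.
Any selection reaching 2718 contains exactly 5 supplies.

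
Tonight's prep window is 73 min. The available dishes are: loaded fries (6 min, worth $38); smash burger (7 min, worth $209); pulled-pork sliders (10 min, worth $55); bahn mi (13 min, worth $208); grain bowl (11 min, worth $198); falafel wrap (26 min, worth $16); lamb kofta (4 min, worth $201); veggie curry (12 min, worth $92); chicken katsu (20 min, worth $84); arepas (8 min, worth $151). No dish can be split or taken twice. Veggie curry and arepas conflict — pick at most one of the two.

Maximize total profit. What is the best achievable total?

1106

By profit per min: lamb kofta 50.25, smash burger 29.86, arepas 18.88, grain bowl 18.00 lead.
Smash burger + pulled-pork sliders + bahn mi + grain bowl + lamb kofta + chicken katsu + arepas uses 73 of the 73 min and totals 1106.
Every other selection either busts 73 min or breaks a pairing rule or fails to beat 1106.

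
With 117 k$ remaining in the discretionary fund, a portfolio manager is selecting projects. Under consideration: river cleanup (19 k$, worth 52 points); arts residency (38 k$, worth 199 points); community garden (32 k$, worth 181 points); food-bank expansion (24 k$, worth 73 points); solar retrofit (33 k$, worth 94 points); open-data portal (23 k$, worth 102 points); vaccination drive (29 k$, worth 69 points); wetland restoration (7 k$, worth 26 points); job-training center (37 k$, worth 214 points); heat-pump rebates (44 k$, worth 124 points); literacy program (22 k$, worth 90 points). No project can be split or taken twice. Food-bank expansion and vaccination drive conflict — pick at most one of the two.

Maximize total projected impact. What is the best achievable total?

The ratio ordering already packs tightly: arts residency + community garden + wetland restoration + job-training center, 114 k$, 620.
The spare 3 k$ is too small for any remaining project, and no feasible exchange beats 620.

620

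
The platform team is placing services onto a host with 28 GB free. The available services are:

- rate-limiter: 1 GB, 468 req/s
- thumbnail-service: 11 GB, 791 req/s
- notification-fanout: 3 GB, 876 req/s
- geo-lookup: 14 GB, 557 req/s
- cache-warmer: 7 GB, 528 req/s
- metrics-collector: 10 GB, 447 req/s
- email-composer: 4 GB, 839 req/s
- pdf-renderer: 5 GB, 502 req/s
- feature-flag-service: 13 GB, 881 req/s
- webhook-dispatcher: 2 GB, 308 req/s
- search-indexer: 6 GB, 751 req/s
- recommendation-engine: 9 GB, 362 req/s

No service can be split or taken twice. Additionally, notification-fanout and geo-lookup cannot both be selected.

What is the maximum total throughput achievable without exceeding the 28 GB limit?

4272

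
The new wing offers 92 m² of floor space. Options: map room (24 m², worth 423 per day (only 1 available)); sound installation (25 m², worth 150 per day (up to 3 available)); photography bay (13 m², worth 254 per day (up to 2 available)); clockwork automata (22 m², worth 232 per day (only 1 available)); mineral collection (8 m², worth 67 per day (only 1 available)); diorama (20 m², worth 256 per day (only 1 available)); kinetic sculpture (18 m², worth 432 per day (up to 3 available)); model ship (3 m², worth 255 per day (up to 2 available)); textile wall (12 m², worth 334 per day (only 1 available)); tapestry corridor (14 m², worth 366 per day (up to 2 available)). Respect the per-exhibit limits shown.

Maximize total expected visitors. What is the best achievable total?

2538

Taking the top-ratio exhibits first gives mineral collection + 2×kinetic sculpture + 2×model ship + textile wall + 2×tapestry corridor for 2507 (90 m²).
Replace mineral collection and textile wall with kinetic sculpture: the trade gains 31 net, giving 2538 at 88 m².
No other feasible combination exceeds 2538.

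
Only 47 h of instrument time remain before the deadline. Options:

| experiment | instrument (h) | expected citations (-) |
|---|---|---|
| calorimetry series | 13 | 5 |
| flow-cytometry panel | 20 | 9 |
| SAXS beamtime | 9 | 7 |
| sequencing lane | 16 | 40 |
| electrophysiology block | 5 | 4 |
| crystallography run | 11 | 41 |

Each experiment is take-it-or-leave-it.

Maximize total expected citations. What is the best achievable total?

92

Best packing: SAXS beamtime + sequencing lane + electrophysiology block + crystallography run — 41 h, 92 total.
The closest alternative, flow-cytometry panel + sequencing lane + crystallography run, reaches only 90.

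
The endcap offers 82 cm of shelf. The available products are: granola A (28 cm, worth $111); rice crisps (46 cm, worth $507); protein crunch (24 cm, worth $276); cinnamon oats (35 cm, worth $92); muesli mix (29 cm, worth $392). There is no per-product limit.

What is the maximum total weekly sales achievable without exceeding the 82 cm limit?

The ratio ordering already packs tightly: protein crunch + 2×muesli mix, 82 cm, 1060.
Every other selection either busts 82 cm or fails to beat 1060.

1060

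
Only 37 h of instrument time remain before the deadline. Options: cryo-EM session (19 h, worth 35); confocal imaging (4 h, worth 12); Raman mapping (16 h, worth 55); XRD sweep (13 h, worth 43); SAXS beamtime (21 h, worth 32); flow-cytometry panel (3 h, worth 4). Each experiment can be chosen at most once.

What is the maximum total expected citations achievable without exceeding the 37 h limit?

Taking confocal imaging + Raman mapping + XRD sweep + flow-cytometry panel: 36 h used, 114 in expected citations.

114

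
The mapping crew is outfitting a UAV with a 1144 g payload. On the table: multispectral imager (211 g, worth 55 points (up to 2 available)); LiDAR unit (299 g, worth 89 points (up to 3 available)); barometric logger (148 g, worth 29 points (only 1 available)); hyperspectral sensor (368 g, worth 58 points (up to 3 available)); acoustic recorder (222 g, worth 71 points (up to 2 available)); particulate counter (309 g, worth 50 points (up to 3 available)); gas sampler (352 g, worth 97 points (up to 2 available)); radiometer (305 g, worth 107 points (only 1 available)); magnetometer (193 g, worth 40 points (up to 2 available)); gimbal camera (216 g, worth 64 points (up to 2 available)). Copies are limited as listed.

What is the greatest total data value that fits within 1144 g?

Filling by ratio: LiDAR unit + 2×acoustic recorder + radiometer for 338, with 96 g left unused.
Dropping acoustic recorder frees 222 g; slotting in LiDAR unit (299 g) lifts the total to 356 at 1125 g.

356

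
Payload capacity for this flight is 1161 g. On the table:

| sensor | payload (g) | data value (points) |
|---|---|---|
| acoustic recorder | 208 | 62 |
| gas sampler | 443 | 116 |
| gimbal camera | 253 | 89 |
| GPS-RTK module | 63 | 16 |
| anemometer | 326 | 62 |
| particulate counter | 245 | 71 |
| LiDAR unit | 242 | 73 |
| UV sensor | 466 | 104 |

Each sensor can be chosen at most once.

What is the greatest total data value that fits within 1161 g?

340

By data value per g: gimbal camera 0.35, LiDAR unit 0.30, acoustic recorder 0.30, particulate counter 0.29 lead.
Filling by ratio: acoustic recorder + gimbal camera + GPS-RTK module + particulate counter + LiDAR unit for 311, with 150 g left unused.
The 308 g tied up in GPS-RTK module and particulate counter is better spent on gas sampler — total rises to 340 (1146 g).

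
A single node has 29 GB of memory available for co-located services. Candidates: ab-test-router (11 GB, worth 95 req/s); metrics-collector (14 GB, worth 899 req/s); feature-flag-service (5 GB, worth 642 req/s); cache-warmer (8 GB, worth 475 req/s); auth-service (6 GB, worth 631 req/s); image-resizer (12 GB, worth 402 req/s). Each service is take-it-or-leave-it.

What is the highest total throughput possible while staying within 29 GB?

The ratio ordering already packs tightly: metrics-collector + feature-flag-service + auth-service, 25 GB, 2172.
Every other selection either busts 29 GB or fails to beat 2172.

2172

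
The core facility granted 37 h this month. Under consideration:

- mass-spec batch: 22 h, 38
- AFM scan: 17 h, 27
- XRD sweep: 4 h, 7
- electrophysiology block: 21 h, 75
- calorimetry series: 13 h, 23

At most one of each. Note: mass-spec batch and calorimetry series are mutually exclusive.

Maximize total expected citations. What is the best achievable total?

98

Ranking by ratio (expected citations/h): electrophysiology block 3.57, calorimetry series 1.77, XRD sweep 1.75, mass-spec batch 1.73.
Taking electrophysiology block + calorimetry series: 34 h used, 98 in expected citations.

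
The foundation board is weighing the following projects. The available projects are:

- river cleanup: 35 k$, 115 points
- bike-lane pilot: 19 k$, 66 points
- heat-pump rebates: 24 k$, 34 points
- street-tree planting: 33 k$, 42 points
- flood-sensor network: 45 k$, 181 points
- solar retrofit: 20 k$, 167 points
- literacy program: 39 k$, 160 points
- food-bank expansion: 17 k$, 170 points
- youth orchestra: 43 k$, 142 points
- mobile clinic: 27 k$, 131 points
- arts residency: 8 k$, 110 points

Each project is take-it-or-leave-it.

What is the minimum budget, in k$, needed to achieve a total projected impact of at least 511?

Minimise k$ subject to total projected impact ≥ 511.
Taking bike-lane pilot + solar retrofit + food-bank expansion + arts residency gives 513 (≥ 511) for 64 k$.
No combination under 64 k$ hits 511.

64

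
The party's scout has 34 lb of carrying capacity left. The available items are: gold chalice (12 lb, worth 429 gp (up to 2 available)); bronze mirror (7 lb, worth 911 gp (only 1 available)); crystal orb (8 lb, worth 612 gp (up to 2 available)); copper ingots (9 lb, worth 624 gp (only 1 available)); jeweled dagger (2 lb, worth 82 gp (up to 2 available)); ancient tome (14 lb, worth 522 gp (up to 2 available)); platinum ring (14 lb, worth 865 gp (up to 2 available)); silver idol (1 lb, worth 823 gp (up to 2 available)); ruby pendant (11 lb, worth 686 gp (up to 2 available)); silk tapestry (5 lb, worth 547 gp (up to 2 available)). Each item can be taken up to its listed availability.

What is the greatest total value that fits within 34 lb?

4516

Ranking by ratio (value/lb): silver idol 823.00, bronze mirror 130.14, silk tapestry 109.40, crystal orb 76.50.
Taking the top-ratio items first gives bronze mirror + crystal orb + 2×jeweled dagger + 2×silver idol + 2×silk tapestry for 4427 (31 lb).
The 12 lb tied up in crystal orb and 2×jeweled dagger is better spent on platinum ring — total rises to 4516 (33 lb).
Every other selection either busts 34 lb or exceeds an availability limit or fails to beat 4516.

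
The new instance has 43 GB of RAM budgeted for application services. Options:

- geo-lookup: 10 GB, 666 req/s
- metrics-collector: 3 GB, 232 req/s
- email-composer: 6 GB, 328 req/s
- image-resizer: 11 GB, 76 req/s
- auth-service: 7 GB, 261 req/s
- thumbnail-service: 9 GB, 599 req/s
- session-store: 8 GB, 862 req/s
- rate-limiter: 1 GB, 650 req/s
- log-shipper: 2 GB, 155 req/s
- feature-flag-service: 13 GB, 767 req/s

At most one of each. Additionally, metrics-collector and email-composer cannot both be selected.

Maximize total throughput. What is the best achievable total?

Ranking by ratio (throughput/GB): rate-limiter 650.00, session-store 107.75, log-shipper 77.50.
Best packing: geo-lookup + thumbnail-service + session-store + rate-limiter + log-shipper + feature-flag-service — 43 GB, 3699 total.
The closest alternative, geo-lookup + thumbnail-service + session-store + rate-limiter + feature-flag-service, reaches only 3544.

3699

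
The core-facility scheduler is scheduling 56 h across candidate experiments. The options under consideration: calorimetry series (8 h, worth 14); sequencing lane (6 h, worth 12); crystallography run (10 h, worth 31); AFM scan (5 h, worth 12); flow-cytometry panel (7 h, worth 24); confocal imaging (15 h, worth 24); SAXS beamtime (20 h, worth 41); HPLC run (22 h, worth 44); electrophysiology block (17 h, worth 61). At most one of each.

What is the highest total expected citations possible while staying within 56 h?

160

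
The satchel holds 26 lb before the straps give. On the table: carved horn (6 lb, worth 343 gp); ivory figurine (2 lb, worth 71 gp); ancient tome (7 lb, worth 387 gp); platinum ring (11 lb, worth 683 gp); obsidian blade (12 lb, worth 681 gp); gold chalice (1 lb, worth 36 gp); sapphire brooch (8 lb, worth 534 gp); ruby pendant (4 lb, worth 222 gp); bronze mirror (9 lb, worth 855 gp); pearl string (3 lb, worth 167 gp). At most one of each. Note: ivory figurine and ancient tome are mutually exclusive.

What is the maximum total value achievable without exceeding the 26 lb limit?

1899

Taking carved horn + sapphire brooch + bronze mirror + pearl string: 26 lb used, 1899 in value.
Nothing else feasible within 26 lb beats 1899.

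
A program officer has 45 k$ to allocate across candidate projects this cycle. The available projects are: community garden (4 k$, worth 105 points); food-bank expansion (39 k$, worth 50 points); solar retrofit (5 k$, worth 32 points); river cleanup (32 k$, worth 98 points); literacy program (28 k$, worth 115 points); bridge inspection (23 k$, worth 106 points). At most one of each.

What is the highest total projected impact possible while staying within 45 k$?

A density-first pass picks community garden + solar retrofit + bridge inspection — 243 at 32 k$.
Replace bridge inspection with literacy program: the trade gains 9 net, giving 252 at 37 k$.

252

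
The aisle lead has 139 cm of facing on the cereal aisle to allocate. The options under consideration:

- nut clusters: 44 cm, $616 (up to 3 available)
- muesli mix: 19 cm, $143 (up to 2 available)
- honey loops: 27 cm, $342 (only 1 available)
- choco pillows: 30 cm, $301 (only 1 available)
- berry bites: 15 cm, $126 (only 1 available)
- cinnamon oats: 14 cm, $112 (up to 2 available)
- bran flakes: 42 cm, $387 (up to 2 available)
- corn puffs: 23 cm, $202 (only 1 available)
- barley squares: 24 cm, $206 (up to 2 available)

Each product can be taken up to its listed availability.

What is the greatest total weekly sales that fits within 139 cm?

1848

Density check — nut clusters 14.00, honey loops 12.67, choco pillows 10.03 are the best per cm.
Best packing: 3×nut clusters — 132 cm, 1848 total.
Nothing else within 139 cm beats 1848.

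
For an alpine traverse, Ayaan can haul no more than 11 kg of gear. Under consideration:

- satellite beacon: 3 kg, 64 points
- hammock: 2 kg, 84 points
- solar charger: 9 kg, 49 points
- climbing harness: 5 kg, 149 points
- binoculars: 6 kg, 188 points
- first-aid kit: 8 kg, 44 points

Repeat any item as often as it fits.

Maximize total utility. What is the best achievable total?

420

The ratio ordering already packs tightly: 5×hammock, 10 kg, 420.
No other feasible combination exceeds 420.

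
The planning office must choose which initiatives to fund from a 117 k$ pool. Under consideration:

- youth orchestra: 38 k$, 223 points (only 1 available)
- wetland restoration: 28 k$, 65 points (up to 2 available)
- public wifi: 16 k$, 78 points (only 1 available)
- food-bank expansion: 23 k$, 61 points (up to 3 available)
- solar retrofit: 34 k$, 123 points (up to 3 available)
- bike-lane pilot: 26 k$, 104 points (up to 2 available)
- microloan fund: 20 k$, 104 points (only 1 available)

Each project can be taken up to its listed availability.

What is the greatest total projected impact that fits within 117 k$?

535

Density check — youth orchestra 5.87, microloan fund 5.20, public wifi 4.88, bike-lane pilot 4.00 are the best per k$.
Filling by ratio: youth orchestra + public wifi + bike-lane pilot + microloan fund for 509, with 17 k$ left unused.
The 16 k$ tied up in public wifi is better spent on bike-lane pilot — total rises to 535 (110 k$).
The spare 7 k$ is too small for any remaining project, and no exchange beats 535.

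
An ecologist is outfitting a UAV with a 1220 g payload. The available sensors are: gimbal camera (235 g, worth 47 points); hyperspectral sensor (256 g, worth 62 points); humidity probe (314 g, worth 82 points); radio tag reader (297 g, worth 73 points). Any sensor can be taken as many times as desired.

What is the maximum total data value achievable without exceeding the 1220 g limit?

308

Best packing: hyperspectral sensor + 3×humidity probe — 1198 g, 308 total.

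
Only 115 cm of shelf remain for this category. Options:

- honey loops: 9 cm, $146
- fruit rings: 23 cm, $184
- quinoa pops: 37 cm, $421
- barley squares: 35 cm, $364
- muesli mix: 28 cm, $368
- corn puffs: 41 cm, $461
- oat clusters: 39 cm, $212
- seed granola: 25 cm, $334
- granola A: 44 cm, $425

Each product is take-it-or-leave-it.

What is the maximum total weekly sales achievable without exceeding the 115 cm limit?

A density-first pass picks honey loops + quinoa pops + muesli mix + seed granola — 1269 at 99 cm.
Replace seed granola with corn puffs: the trade gains 127 net, giving 1396 at 115 cm.
Next best is honey loops + quinoa pops + corn puffs + seed granola at 1362 (112 cm) — short by 34.

1396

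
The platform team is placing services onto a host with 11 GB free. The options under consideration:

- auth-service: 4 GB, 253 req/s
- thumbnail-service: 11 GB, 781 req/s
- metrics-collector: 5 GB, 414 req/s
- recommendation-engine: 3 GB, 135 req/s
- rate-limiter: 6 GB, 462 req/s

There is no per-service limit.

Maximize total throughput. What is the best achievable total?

A density-first pass picks 2×metrics-collector — 828 at 10 GB.
The 5 GB tied up in metrics-collector is better spent on rate-limiter — total rises to 876 (11 GB).

876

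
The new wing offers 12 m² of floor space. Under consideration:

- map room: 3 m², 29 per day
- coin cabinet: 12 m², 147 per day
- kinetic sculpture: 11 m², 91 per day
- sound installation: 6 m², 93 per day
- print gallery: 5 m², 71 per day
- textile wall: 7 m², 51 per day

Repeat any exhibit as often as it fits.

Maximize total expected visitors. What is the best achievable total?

By expected visitors per m²: sound installation 15.50, print gallery 14.20, coin cabinet 12.25 lead.
2×sound installation uses 12 of the 12 m² and totals 186.
That's the maximum — no swap from here does better than 186.

186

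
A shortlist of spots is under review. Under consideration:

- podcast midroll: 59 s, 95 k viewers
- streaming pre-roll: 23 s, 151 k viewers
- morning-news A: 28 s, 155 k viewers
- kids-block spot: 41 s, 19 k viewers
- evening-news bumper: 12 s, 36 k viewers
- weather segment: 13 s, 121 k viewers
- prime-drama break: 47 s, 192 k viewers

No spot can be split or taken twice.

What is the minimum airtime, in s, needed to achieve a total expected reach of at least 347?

64

Need the lightest bundle worth ≥ 347.
Taking streaming pre-roll + morning-news A + weather segment gives 427 (≥ 347) for 64 s.
No combination under 64 s hits 347.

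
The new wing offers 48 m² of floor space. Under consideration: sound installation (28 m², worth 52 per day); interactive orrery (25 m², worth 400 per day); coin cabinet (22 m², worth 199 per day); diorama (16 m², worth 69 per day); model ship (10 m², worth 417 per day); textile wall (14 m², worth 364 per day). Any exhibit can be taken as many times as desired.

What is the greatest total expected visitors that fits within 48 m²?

1668

By expected visitors per m²: model ship 41.70, textile wall 26.00, interactive orrery 16.00, coin cabinet 9.05 lead.
Taking 4×model ship: 40 m² used, 1668 in expected visitors.
Nothing else within 48 m² beats 1668.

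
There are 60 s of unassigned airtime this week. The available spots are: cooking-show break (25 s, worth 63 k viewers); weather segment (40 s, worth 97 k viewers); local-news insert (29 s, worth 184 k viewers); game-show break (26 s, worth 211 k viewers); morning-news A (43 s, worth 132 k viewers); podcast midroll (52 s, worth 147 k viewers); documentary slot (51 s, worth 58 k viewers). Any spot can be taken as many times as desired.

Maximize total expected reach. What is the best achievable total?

422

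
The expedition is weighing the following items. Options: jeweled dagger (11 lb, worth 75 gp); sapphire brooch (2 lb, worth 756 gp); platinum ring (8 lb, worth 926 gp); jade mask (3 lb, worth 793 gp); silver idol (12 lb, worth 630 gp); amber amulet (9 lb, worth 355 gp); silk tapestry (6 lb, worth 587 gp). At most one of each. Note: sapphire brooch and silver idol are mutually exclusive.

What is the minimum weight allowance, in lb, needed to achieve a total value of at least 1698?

11

Look for the lowest-weight combination reaching 1698.
Taking platinum ring + jade mask gives 1719 (≥ 1698) for 11 lb.
Below 11 lb the best achievable stays under 1698.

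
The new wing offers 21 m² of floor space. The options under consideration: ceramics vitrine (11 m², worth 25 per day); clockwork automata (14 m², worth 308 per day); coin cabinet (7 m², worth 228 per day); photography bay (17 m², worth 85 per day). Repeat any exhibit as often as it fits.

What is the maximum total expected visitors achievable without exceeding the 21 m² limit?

Ranking by ratio (expected visitors/m²): coin cabinet 32.57, clockwork automata 22.00, photography bay 5.00.
Best packing: 3×coin cabinet — 21 m², 684 total.
No other feasible combination exceeds 684.

684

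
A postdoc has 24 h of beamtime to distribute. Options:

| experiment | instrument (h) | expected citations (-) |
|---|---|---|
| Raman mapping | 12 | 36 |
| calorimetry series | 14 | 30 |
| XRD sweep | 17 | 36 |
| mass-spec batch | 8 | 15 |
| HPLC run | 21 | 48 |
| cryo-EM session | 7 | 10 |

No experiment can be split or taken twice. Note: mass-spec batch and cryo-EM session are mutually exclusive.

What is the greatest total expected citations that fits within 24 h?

51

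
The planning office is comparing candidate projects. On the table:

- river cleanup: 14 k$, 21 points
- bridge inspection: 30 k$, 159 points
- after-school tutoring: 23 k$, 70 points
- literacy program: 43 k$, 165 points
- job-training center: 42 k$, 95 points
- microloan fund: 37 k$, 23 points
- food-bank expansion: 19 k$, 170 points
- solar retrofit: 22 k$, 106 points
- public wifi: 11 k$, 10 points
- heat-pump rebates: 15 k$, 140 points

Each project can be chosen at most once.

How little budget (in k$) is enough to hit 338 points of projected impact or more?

Need the lightest bundle worth ≥ 338.
food-bank expansion + solar retrofit + heat-pump rebates reaches 416 using 56 k$.
Any bundle with less than 56 k$ falls short of 338.

56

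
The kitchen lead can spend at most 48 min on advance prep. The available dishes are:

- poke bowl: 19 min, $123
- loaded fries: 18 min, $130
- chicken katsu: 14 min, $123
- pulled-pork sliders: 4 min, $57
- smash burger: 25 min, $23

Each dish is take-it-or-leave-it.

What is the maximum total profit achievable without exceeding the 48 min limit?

310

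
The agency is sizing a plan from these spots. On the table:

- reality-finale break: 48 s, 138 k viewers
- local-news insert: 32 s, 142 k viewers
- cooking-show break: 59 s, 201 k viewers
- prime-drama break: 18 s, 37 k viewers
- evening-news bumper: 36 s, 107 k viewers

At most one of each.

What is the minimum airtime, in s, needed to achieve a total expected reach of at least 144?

50

Need the lightest bundle worth ≥ 144.
local-news insert + prime-drama break: 179 expected reach at 50 s.
Below 50 s the best achievable stays under 144.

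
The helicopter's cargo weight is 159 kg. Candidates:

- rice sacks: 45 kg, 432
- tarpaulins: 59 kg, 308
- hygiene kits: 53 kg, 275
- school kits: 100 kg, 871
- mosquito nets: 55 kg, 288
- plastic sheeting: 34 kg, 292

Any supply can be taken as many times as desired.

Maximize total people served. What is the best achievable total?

1448

Ranking by ratio (people served/kg): rice sacks 9.60, school kits 8.71, plastic sheeting 8.59, mosquito nets 5.24.
Filling by ratio: 3×rice sacks for 1296, with 24 kg left unused.
The 45 kg tied up in rice sacks is better spent on 2×plastic sheeting — total rises to 1448 (158 kg).
That's the maximum — no swap from here does better than 1448.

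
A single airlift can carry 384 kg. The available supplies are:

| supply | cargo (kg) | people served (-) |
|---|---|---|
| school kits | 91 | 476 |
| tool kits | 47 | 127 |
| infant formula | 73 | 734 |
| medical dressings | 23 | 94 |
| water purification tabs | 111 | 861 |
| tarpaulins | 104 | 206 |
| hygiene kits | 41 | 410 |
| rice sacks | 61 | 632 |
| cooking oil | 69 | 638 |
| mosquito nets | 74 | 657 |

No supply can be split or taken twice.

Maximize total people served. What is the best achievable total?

Greedy by ratio would take infant formula + medical dressings + hygiene kits + rice sacks + cooking oil + mosquito nets: 341 kg used, total 3165.
Dropping cooking oil frees 69 kg; slotting in water purification tabs (111 kg) lifts the total to 3388 at 383 kg.
The spare 1 kg is too small for any remaining supply, and no exchange beats 3388.

3388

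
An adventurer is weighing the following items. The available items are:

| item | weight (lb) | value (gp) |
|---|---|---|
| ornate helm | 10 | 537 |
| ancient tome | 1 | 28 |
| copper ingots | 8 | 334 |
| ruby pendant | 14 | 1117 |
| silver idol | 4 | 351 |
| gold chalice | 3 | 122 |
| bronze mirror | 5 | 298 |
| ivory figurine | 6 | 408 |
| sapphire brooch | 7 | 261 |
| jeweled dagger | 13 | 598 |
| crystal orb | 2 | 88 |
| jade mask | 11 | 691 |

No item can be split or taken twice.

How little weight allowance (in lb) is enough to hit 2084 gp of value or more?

29

Need the lightest bundle worth ≥ 2084.
Taking ruby pendant + silver idol + bronze mirror + ivory figurine gives 2174 (≥ 2084) for 29 lb.
Any bundle with less than 29 lb falls short of 2084.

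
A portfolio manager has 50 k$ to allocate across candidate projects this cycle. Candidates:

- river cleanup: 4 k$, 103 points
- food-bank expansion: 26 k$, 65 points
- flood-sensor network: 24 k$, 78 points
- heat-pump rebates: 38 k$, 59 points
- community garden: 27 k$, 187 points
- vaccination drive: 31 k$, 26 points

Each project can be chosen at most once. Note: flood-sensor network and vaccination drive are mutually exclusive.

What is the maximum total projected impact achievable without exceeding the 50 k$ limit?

290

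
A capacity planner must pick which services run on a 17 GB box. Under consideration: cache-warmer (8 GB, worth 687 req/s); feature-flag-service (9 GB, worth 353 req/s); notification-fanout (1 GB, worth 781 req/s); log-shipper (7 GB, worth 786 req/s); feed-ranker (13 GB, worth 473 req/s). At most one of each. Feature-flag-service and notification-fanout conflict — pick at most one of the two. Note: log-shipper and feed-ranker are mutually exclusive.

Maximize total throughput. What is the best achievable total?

2254

The ratio ordering already packs tightly: cache-warmer + notification-fanout + log-shipper, 16 GB, 2254.
The closest alternative, notification-fanout + log-shipper, reaches only 1567.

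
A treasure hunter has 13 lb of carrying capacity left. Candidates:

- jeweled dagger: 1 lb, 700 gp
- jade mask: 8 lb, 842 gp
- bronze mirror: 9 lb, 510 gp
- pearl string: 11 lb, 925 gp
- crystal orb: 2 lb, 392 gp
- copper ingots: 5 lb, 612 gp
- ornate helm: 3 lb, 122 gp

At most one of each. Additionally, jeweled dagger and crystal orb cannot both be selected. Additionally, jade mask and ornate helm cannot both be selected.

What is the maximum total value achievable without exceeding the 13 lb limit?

1625

Ranking by ratio (value/lb): jeweled dagger 700.00, crystal orb 196.00, copper ingots 122.40.
Best packing: jeweled dagger + pearl string — 12 lb, 1625 total.
Next best is jeweled dagger + jade mask at 1542 (9 lb) — short by 83.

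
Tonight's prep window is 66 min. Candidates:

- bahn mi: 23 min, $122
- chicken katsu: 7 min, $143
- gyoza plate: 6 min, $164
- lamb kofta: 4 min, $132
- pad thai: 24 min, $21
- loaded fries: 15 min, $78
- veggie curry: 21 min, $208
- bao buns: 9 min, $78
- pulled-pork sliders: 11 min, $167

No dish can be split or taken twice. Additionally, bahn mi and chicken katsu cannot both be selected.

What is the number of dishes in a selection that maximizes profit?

6

Best achievable profit is 892.
One optimal bundle: chicken katsu + gyoza plate + lamb kofta + loaded fries + veggie curry + pulled-pork sliders (64 min).
Any selection reaching 892 contains exactly 6 dishes.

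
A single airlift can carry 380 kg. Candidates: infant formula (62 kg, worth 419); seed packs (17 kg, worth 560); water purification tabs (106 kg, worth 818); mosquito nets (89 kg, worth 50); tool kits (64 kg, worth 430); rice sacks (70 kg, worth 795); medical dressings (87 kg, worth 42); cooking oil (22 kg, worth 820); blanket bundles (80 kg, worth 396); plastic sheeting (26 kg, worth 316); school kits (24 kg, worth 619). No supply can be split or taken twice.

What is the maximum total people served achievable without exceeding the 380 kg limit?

A density-first pass picks infant formula + seed packs + water purification tabs + rice sacks + cooking oil + plastic sheeting + school kits — 4347 at 327 kg.
Replace plastic sheeting with tool kits: the trade gains 114 net, giving 4461 at 365 kg.
Next best is seed packs + water purification tabs + tool kits + rice sacks + cooking oil + plastic sheeting + school kits at 4358 (329 kg) — short by 103.

4461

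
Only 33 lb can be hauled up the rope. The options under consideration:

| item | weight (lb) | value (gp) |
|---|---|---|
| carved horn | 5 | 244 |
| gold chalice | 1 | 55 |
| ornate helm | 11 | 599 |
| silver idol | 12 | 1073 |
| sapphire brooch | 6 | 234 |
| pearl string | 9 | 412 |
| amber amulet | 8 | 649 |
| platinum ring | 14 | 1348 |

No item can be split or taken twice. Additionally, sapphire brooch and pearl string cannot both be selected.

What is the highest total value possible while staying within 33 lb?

Taking carved horn + gold chalice + silver idol + platinum ring: 32 lb used, 2720 in value.
Runner-up gold chalice + silver idol + sapphire brooch + platinum ring tops out at 2710.

2720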